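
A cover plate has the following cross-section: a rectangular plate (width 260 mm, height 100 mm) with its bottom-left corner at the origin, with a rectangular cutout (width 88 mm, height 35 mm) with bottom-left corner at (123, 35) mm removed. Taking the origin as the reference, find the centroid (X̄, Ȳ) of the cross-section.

plate: A = 260 × 100 = 26000.00, centroid at (130.00, 50.00).
hole: A = −(88 × 35) = -3080.00, centroid at (167.00, 52.50).
ΣA = 22920.00 mm², ΣAX̄ = 2865640.00 mm³, ΣAȲ = 1138300.00 mm³.
X̄ = 2865640.00/22920.00 = 125.03 mm; Ȳ = 1138300.00/22920.00 = 49.66 mm.

X̄ = 125.03 mm, Ȳ = 49.66 mm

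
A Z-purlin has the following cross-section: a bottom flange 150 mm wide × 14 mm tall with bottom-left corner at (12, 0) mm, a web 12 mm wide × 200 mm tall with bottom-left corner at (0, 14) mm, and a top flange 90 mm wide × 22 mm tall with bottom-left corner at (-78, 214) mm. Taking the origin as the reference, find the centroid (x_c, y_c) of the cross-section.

bottom flange: A = 150 × 14 = 2100.00, centroid at (87.00, 7.00).
web: A = 12 × 200 = 2400.00, centroid at (6.00, 114.00).
top flange: A = 90 × 22 = 1980.00, centroid at (-33.00, 225.00).
ΣA = 6480.00 mm², ΣAx_c = 131760.00 mm³, ΣAy_c = 733800.00 mm³.
x_c = 131760.00/6480.00 = 20.33 mm; y_c = 733800.00/6480.00 = 113.24 mm.

x_c = 20.33 mm, y_c = 113.24 mm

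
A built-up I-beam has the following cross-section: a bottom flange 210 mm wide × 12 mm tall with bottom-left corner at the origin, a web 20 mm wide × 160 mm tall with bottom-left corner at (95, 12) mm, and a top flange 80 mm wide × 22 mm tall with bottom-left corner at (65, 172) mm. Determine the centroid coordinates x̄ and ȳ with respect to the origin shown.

bottom flange: A = 210 × 12 = 2520.00, centroid at (105.00, 6.00).
web: A = 20 × 160 = 3200.00, centroid at (105.00, 92.00).
top flange: A = 80 × 22 = 1760.00, centroid at (105.00, 183.00).
ΣA = 7480.00 mm²
ΣAx̄ = (2520.00)(105.00) + (3200.00)(105.00) + (1760.00)(105.00) = 785400.00 mm³
ΣAȳ = (2520.00)(6.00) + (3200.00)(92.00) + (1760.00)(183.00) = 631600.00 mm³
x̄ = 785400.00 / 7480.00 = 105.00 mm
ȳ = 631600.00 / 7480.00 = 84.44 mm

x̄ = 105.00 mm, ȳ = 84.44 mm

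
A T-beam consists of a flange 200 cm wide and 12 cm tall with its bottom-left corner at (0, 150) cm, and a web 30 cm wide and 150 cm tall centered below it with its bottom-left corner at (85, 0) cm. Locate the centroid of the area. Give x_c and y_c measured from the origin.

x_c = 100.00 cm, y_c = 103.17 cm

web: A = 30 × 150 = 4500.00, centroid at (100.00, 75.00).
flange: A = 200 × 12 = 2400.00, centroid at (100.00, 156.00).
ΣA = 6900.00 cm²
ΣAx_c = (4500.00)(100.00) + (2400.00)(100.00) = 690000.00 cm³
ΣAy_c = (4500.00)(75.00) + (2400.00)(156.00) = 711900.00 cm³
x_c = 690000.00 / 6900.00 = 100.00 cm
y_c = 711900.00 / 6900.00 = 103.17 cm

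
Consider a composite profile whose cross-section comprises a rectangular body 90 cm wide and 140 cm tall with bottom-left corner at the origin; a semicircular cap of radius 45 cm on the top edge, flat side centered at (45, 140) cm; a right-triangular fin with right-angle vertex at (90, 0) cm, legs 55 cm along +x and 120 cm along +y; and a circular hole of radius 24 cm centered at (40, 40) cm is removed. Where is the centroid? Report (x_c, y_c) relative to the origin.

rectangular body: A = 90 × 140 = 12600.00, centroid at (45.00, 70.00).
semicircular top: A = ½π·45² = 3180.86, centroid at (45.00, 159.10).
triangular fin: A = ½·55·120 = 3300.00, centroid at (108.33, 40.00).
hole: A = −π·24² = -1809.56, centroid at (40.00, 40.00).
ΣA = 17271.31 cm²
ΣAx_c = (12600.00)(45.00) + (3180.86)(45.00) + (3300.00)(108.33) + (-1809.56)(40.00) = 995256.52 cm³
ΣAy_c = (12600.00)(70.00) + (3180.86)(159.10) + (3300.00)(40.00) + (-1809.56)(40.00) = 1447688.46 cm³
x_c = 995256.52 / 17271.31 = 57.62 cm
y_c = 1447688.46 / 17271.31 = 83.82 cm

x_c = 57.62 cm, y_c = 83.82 cm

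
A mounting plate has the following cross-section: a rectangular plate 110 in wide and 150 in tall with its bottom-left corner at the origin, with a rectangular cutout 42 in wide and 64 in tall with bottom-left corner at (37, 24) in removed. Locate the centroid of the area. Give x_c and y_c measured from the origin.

x_c = 54.42 in, y_c = 78.70 in

plate: A = 110 × 150 = 16500.00, centroid at (55.00, 75.00).
hole: A = −(42 × 64) = -2688.00, centroid at (58.00, 56.00).
ΣA = 13812.00 in², ΣAx_c = 751596.00 in³, ΣAy_c = 1086972.00 in³.
x_c = 751596.00/13812.00 = 54.42 in; y_c = 1086972.00/13812.00 = 78.70 in.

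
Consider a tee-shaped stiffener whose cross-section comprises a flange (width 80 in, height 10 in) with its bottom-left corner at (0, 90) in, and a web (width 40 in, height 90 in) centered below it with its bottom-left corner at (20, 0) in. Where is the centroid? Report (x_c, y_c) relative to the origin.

web: A = 40 × 90 = 3600.00, centroid at (40.00, 45.00).
flange: A = 80 × 10 = 800.00, centroid at (40.00, 95.00).
ΣA = 4400.00 in², ΣAx_c = 176000.00 in³, ΣAy_c = 238000.00 in³.
x_c = 176000.00/4400.00 = 40.00 in; y_c = 238000.00/4400.00 = 54.09 in.

x_c = 40.00 in, y_c = 54.09 in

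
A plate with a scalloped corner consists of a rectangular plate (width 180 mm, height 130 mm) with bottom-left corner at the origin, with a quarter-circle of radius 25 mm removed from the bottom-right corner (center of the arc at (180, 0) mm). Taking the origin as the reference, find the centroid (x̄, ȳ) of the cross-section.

plate: A = 180 × 130 = 23400.00, centroid at (90.00, 65.00).
removed quarter-circle: A = −¼π·25² = -490.87, centroid at (169.39, 10.61).
ΣA = 22909.13 mm², ΣAx̄ = 2022851.04 mm³, ΣAȳ = 1515791.67 mm³.
x̄ = 2022851.04/22909.13 = 88.30 mm; ȳ = 1515791.67/22909.13 = 66.17 mm.

x̄ = 88.30 mm, ȳ = 66.17 mm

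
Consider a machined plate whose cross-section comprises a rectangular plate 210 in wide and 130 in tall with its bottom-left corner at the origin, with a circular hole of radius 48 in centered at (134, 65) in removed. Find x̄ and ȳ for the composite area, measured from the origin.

plate: A = 210 × 130 = 27300.00, centroid at (105.00, 65.00).
hole: A = −π·48² = -7238.23, centroid at (134.00, 65.00).
ΣA = 20061.77 in²
ΣAx̄ = (27300.00)(105.00) + (-7238.23)(134.00) = 1896577.25 in³
ΣAȳ = (27300.00)(65.00) + (-7238.23)(65.00) = 1304015.08 in³
x̄ = 1896577.25 / 20061.77 = 94.54 in
ȳ = 1304015.08 / 20061.77 = 65.00 in

x̄ = 94.54 in, ȳ = 65.00 in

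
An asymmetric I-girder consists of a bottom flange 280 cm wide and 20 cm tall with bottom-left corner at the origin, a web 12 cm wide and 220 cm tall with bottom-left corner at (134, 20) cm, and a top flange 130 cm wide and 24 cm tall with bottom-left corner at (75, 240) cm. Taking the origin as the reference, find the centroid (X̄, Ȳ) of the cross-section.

Part | A | x̄ᵢ | ȳᵢ | A·x̄ᵢ | A·ȳᵢ
bottom flange | 5600.00 | 140.00 | 10.00 | 784000.00 | 56000.00
web | 2640.00 | 140.00 | 130.00 | 369600.00 | 343200.00
top flange | 3120.00 | 140.00 | 252.00 | 436800.00 | 786240.00
Σ | 11360.00 |  |  | 1590400.00 | 1185440.00
X̄ = 1590400.00 / 11360.00 = 140.00 cm
Ȳ = 1185440.00 / 11360.00 = 104.35 cm

X̄ = 140.00 cm, Ȳ = 104.35 cm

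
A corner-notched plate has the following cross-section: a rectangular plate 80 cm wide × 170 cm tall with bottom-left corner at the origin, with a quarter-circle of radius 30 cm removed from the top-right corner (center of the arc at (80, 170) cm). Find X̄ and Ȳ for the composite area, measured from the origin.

plate: A = 80 × 170 = 13600.00, centroid at (40.00, 85.00).
removed quarter-circle: A = −¼π·30² = -706.86, centroid at (67.27, 157.27).
ΣA = 12893.14 cm², ΣAX̄ = 496451.33 cm³, ΣAȲ = 1044834.08 cm³.
X̄ = 496451.33/12893.14 = 38.51 cm; Ȳ = 1044834.08/12893.14 = 81.04 cm.

X̄ = 38.51 cm, Ȳ = 81.04 cm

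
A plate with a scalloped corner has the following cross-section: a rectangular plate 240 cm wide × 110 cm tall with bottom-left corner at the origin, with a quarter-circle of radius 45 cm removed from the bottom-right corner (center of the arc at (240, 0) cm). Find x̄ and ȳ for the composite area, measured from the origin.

x̄ = 113.53 cm, ȳ = 57.30 cm

plate: A = 240 × 110 = 26400.00, centroid at (120.00, 55.00).
removed quarter-circle: A = −¼π·45² = -1590.43, centroid at (220.90, 19.10).
ΣA = 24809.57 cm², ΣAx̄ = 2816671.49 cm³, ΣAȳ = 1421625.00 cm³.
x̄ = 2816671.49/24809.57 = 113.53 cm; ȳ = 1421625.00/24809.57 = 57.30 cm.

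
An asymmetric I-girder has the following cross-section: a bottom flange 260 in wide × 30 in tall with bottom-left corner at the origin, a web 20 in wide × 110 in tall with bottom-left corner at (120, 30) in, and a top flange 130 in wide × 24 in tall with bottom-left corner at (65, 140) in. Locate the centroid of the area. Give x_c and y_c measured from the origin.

x_c = 130.00 in, y_c = 59.32 in

bottom flange: A = 260 × 30 = 7800.00, centroid at (130.00, 15.00).
web: A = 20 × 110 = 2200.00, centroid at (130.00, 85.00).
top flange: A = 130 × 24 = 3120.00, centroid at (130.00, 152.00).
ΣA = 13120.00 in², ΣAx_c = 1705600.00 in³, ΣAy_c = 778240.00 in³.
x_c = 1705600.00/13120.00 = 130.00 in; y_c = 778240.00/13120.00 = 59.32 in.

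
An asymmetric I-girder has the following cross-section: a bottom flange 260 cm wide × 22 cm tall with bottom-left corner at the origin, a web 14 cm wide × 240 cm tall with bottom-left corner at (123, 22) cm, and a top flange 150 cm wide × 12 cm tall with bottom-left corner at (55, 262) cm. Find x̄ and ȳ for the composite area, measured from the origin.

x̄ = 130.00 cm, ȳ = 93.97 cm

Part | A | x̄ᵢ | ȳᵢ | A·x̄ᵢ | A·ȳᵢ
bottom flange | 5720.00 | 130.00 | 11.00 | 743600.00 | 62920.00
web | 3360.00 | 130.00 | 142.00 | 436800.00 | 477120.00
top flange | 1800.00 | 130.00 | 268.00 | 234000.00 | 482400.00
Σ | 10880.00 |  |  | 1414400.00 | 1022440.00
x̄ = 1414400.00 / 10880.00 = 130.00 cm
ȳ = 1022440.00 / 10880.00 = 93.97 cm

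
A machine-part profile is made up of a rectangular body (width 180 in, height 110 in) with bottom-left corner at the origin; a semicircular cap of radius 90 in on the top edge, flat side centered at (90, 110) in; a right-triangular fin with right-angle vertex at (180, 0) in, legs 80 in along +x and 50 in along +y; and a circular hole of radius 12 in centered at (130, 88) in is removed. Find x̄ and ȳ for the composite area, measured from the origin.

x̄ = 96.32 in, ȳ = 87.12 in

rectangular body: A = 180 × 110 = 19800.00, centroid at (90.00, 55.00).
semicircular top: A = ½π·90² = 12723.45, centroid at (90.00, 148.20).
triangular fin: A = ½·80·50 = 2000.00, centroid at (206.67, 16.67).
hole: A = −π·12² = -452.39, centroid at (130.00, 88.00).
ΣA = 34071.06 in², ΣAx̄ = 3281633.24 in³, ΣAȳ = 2968102.60 in³.
x̄ = 3281633.24/34071.06 = 96.32 in; ȳ = 2968102.60/34071.06 = 87.12 in.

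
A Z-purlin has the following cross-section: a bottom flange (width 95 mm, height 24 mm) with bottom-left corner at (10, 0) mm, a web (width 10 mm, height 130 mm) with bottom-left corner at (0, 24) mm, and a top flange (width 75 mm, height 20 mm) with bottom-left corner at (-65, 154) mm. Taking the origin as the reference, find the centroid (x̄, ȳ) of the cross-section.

Part | A | x̄ᵢ | ȳᵢ | A·x̄ᵢ | A·ȳᵢ
bottom flange | 2280.00 | 57.50 | 12.00 | 131100.00 | 27360.00
web | 1300.00 | 5.00 | 89.00 | 6500.00 | 115700.00
top flange | 1500.00 | -27.50 | 164.00 | -41250.00 | 246000.00
Σ | 5080.00 |  |  | 96350.00 | 389060.00
x̄ = 96350.00 / 5080.00 = 18.97 mm
ȳ = 389060.00 / 5080.00 = 76.59 mm

x̄ = 18.97 mm, ȳ = 76.59 mm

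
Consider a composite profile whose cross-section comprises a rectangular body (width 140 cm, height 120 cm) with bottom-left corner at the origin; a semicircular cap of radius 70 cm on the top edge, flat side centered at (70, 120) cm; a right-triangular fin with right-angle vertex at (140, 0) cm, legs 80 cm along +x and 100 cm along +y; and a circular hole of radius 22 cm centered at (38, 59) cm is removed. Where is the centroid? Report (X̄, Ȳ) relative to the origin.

rectangular body: A = 140 × 120 = 16800.00, centroid at (70.00, 60.00).
semicircular top: A = ½π·70² = 7696.90, centroid at (70.00, 149.71).
triangular fin: A = ½·80·100 = 4000.00, centroid at (166.67, 33.33).
hole: A = −π·22² = -1520.53, centroid at (38.00, 59.00).
ΣA = 26976.37 cm², ΣAX̄ = 2323669.63 cm³, ΣAȲ = 2203916.92 cm³.
X̄ = 2323669.63/26976.37 = 86.14 cm; Ȳ = 2203916.92/26976.37 = 81.70 cm.

X̄ = 86.14 cm, Ȳ = 81.70 cm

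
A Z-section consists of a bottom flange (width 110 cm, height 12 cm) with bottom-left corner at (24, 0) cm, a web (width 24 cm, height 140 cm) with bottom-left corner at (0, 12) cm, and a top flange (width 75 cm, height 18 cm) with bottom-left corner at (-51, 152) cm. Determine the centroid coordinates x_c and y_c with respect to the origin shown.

x_c = 20.96 cm, y_c = 83.05 cm

bottom flange: A = 110 × 12 = 1320.00, centroid at (79.00, 6.00).
web: A = 24 × 140 = 3360.00, centroid at (12.00, 82.00).
top flange: A = 75 × 18 = 1350.00, centroid at (-13.50, 161.00).
ΣA = 6030.00 cm²
ΣAx_c = (1320.00)(79.00) + (3360.00)(12.00) + (1350.00)(-13.50) = 126375.00 cm³
ΣAy_c = (1320.00)(6.00) + (3360.00)(82.00) + (1350.00)(161.00) = 500790.00 cm³
x_c = 126375.00 / 6030.00 = 20.96 cm
y_c = 500790.00 / 6030.00 = 83.05 cm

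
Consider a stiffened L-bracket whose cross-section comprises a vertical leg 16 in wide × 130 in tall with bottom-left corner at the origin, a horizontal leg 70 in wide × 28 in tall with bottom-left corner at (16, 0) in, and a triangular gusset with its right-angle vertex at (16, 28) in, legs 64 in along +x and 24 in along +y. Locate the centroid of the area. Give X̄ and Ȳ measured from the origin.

Part | A | x̄ᵢ | ȳᵢ | A·x̄ᵢ | A·ȳᵢ
vertical leg | 2080.00 | 8.00 | 65.00 | 16640.00 | 135200.00
horizontal leg | 1960.00 | 51.00 | 14.00 | 99960.00 | 27440.00
gusset | 768.00 | 37.33 | 36.00 | 28672.00 | 27648.00
Σ | 4808.00 |  |  | 145272.00 | 190288.00
X̄ = 145272.00 / 4808.00 = 30.21 in
Ȳ = 190288.00 / 4808.00 = 39.58 in

X̄ = 30.21 in, Ȳ = 39.58 in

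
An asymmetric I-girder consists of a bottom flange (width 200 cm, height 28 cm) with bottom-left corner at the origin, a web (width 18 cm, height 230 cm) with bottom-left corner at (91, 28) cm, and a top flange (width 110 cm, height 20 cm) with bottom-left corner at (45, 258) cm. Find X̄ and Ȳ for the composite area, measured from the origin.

bottom flange: A = 200 × 28 = 5600.00, centroid at (100.00, 14.00).
web: A = 18 × 230 = 4140.00, centroid at (100.00, 143.00).
top flange: A = 110 × 20 = 2200.00, centroid at (100.00, 268.00).
ΣA = 11940.00 cm²
ΣAX̄ = (5600.00)(100.00) + (4140.00)(100.00) + (2200.00)(100.00) = 1194000.00 cm³
ΣAȲ = (5600.00)(14.00) + (4140.00)(143.00) + (2200.00)(268.00) = 1260020.00 cm³
X̄ = 1194000.00 / 11940.00 = 100.00 cm
Ȳ = 1260020.00 / 11940.00 = 105.53 cm

X̄ = 100.00 cm, Ȳ = 105.53 cm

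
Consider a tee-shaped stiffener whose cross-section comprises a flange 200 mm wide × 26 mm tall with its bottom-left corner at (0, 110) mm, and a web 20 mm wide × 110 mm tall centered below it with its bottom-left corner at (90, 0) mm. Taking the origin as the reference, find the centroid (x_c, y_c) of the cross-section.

x_c = 100.00 mm, y_c = 102.78 mm

web: A = 20 × 110 = 2200.00, centroid at (100.00, 55.00).
flange: A = 200 × 26 = 5200.00, centroid at (100.00, 123.00).
ΣA = 7400.00 mm²
ΣAx_c = (2200.00)(100.00) + (5200.00)(100.00) = 740000.00 mm³
ΣAy_c = (2200.00)(55.00) + (5200.00)(123.00) = 760600.00 mm³
x_c = 740000.00 / 7400.00 = 100.00 mm
y_c = 760600.00 / 7400.00 = 102.78 mm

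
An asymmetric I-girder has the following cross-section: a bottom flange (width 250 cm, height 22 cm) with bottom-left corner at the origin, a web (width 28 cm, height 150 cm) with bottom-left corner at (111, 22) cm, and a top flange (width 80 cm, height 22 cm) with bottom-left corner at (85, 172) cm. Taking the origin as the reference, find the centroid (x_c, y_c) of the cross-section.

x_c = 125.00 cm, y_c = 68.93 cm

Part | A | x̄ᵢ | ȳᵢ | A·x̄ᵢ | A·ȳᵢ
bottom flange | 5500.00 | 125.00 | 11.00 | 687500.00 | 60500.00
web | 4200.00 | 125.00 | 97.00 | 525000.00 | 407400.00
top flange | 1760.00 | 125.00 | 183.00 | 220000.00 | 322080.00
Σ | 11460.00 |  |  | 1432500.00 | 789980.00
x_c = 1432500.00 / 11460.00 = 125.00 cm
y_c = 789980.00 / 11460.00 = 68.93 cm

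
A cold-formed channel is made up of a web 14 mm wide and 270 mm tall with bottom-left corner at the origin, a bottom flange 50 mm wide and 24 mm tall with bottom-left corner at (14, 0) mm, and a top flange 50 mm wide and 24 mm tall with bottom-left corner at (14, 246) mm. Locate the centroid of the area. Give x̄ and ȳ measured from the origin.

x̄ = 19.43 mm, ȳ = 135.00 mm

web: A = 14 × 270 = 3780.00, centroid at (7.00, 135.00).
bottom flange: A = 50 × 24 = 1200.00, centroid at (39.00, 12.00).
top flange: A = 50 × 24 = 1200.00, centroid at (39.00, 258.00).
ΣA = 6180.00 mm²
ΣAx̄ = (3780.00)(7.00) + (1200.00)(39.00) + (1200.00)(39.00) = 120060.00 mm³
ΣAȳ = (3780.00)(135.00) + (1200.00)(12.00) + (1200.00)(258.00) = 834300.00 mm³
x̄ = 120060.00 / 6180.00 = 19.43 mm
ȳ = 834300.00 / 6180.00 = 135.00 mm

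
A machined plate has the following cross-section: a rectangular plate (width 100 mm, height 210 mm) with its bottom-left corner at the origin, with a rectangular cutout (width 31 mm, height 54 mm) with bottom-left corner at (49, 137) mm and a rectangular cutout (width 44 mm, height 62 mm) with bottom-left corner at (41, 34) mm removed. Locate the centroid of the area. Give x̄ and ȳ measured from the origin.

x̄ = 46.40 mm, ȳ = 105.62 mm

Part | A | x̄ᵢ | ȳᵢ | A·x̄ᵢ | A·ȳᵢ
plate | 21000.00 | 50.00 | 105.00 | 1050000.00 | 2205000.00
hole 1 | -1674.00 | 64.50 | 164.00 | -107973.00 | -274536.00
hole 2 | -2728.00 | 63.00 | 65.00 | -171864.00 | -177320.00
Σ | 16598.00 |  |  | 770163.00 | 1753144.00
x̄ = 770163.00 / 16598.00 = 46.40 mm
ȳ = 1753144.00 / 16598.00 = 105.62 mm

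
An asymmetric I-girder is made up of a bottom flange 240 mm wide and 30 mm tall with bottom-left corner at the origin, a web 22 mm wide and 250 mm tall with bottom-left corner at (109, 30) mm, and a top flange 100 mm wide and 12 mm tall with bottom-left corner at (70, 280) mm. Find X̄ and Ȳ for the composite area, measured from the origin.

Part | A | x̄ᵢ | ȳᵢ | A·x̄ᵢ | A·ȳᵢ
bottom flange | 7200.00 | 120.00 | 15.00 | 864000.00 | 108000.00
web | 5500.00 | 120.00 | 155.00 | 660000.00 | 852500.00
top flange | 1200.00 | 120.00 | 286.00 | 144000.00 | 343200.00
Σ | 13900.00 |  |  | 1668000.00 | 1303700.00
X̄ = 1668000.00 / 13900.00 = 120.00 mm
Ȳ = 1303700.00 / 13900.00 = 93.79 mm

X̄ = 120.00 mm, Ȳ = 93.79 mm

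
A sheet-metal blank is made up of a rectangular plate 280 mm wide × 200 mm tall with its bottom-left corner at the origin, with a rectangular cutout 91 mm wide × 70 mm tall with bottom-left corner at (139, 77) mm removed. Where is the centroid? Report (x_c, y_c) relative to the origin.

plate: A = 280 × 200 = 56000.00, centroid at (140.00, 100.00).
hole: A = −(91 × 70) = -6370.00, centroid at (184.50, 112.00).
ΣA = 49630.00 mm², ΣAx_c = 6664735.00 mm³, ΣAy_c = 4886560.00 mm³.
x_c = 6664735.00/49630.00 = 134.29 mm; y_c = 4886560.00/49630.00 = 98.46 mm.

x_c = 134.29 mm, y_c = 98.46 mm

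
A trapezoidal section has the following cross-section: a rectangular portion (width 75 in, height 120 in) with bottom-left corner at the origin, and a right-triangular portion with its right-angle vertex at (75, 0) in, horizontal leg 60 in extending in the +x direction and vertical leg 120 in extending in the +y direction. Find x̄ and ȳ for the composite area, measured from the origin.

Part | A | x̄ᵢ | ȳᵢ | A·x̄ᵢ | A·ȳᵢ
rectangular portion | 9000.00 | 37.50 | 60.00 | 337500.00 | 540000.00
triangular portion | 3600.00 | 95.00 | 40.00 | 342000.00 | 144000.00
Σ | 12600.00 |  |  | 679500.00 | 684000.00
x̄ = 679500.00 / 12600.00 = 53.93 in
ȳ = 684000.00 / 12600.00 = 54.29 in

x̄ = 53.93 in, ȳ = 54.29 in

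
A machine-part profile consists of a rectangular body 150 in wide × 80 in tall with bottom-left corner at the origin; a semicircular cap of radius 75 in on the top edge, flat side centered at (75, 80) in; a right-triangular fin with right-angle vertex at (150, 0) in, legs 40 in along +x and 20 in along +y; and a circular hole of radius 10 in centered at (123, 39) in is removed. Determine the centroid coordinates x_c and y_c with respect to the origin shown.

x_c = 75.97 in, y_c = 69.71 in

Part | A | x̄ᵢ | ȳᵢ | A·x̄ᵢ | A·ȳᵢ
rectangular body | 12000.00 | 75.00 | 40.00 | 900000.00 | 480000.00
semicircular top | 8835.73 | 75.00 | 111.83 | 662679.70 | 988108.35
triangular fin | 400.00 | 163.33 | 6.67 | 65333.33 | 2666.67
hole | -314.16 | 123.00 | 39.00 | -38641.59 | -12252.21
Σ | 20921.57 |  |  | 1589371.44 | 1458522.80
x_c = 1589371.44 / 20921.57 = 75.97 in
y_c = 1458522.80 / 20921.57 = 69.71 in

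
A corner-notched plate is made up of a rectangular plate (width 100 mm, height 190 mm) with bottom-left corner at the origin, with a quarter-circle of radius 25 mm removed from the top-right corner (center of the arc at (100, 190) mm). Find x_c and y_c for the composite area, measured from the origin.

Part | A | x̄ᵢ | ȳᵢ | A·x̄ᵢ | A·ȳᵢ
plate | 19000.00 | 50.00 | 95.00 | 950000.00 | 1805000.00
removed quarter-circle | -490.87 | 89.39 | 179.39 | -43879.05 | -88057.70
Σ | 18509.13 |  |  | 906120.95 | 1716942.30
x_c = 906120.95 / 18509.13 = 48.96 mm
y_c = 1716942.30 / 18509.13 = 92.76 mm

x_c = 48.96 mm, y_c = 92.76 mm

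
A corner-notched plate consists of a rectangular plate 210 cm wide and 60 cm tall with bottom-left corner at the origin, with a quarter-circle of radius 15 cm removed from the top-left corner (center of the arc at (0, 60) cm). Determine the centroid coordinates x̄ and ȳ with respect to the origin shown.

x̄ = 106.40 cm, ȳ = 29.66 cm

Part | A | x̄ᵢ | ȳᵢ | A·x̄ᵢ | A·ȳᵢ
plate | 12600.00 | 105.00 | 30.00 | 1323000.00 | 378000.00
removed quarter-circle | -176.71 | 6.37 | 53.63 | -1125.00 | -9477.88
Σ | 12423.29 |  |  | 1321875.00 | 368522.12
x̄ = 1321875.00 / 12423.29 = 106.40 cm
ȳ = 368522.12 / 12423.29 = 29.66 cm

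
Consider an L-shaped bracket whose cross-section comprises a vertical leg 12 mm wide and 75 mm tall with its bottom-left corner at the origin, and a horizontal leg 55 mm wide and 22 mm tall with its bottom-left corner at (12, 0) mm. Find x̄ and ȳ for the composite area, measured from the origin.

Part | A | x̄ᵢ | ȳᵢ | A·x̄ᵢ | A·ȳᵢ
vertical leg | 900.00 | 6.00 | 37.50 | 5400.00 | 33750.00
horizontal leg | 1210.00 | 39.50 | 11.00 | 47795.00 | 13310.00
Σ | 2110.00 |  |  | 53195.00 | 47060.00
x̄ = 53195.00 / 2110.00 = 25.21 mm
ȳ = 47060.00 / 2110.00 = 22.30 mm

x̄ = 25.21 mm, ȳ = 22.30 mm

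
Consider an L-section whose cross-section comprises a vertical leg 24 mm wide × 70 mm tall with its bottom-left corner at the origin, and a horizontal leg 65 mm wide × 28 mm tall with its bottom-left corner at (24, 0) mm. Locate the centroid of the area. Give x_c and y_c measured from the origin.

x_c = 35.14 mm, y_c = 24.08 mm

vertical leg: A = 24 × 70 = 1680.00, centroid at (12.00, 35.00).
horizontal leg: A = 65 × 28 = 1820.00, centroid at (56.50, 14.00).
ΣA = 3500.00 mm²
ΣAx_c = (1680.00)(12.00) + (1820.00)(56.50) = 122990.00 mm³
ΣAy_c = (1680.00)(35.00) + (1820.00)(14.00) = 84280.00 mm³
x_c = 122990.00 / 3500.00 = 35.14 mm
y_c = 84280.00 / 3500.00 = 24.08 mm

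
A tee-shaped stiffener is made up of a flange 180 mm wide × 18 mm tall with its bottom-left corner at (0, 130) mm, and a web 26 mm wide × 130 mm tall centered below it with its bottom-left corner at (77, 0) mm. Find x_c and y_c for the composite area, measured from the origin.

x_c = 90.00 mm, y_c = 101.22 mm

web: A = 26 × 130 = 3380.00, centroid at (90.00, 65.00).
flange: A = 180 × 18 = 3240.00, centroid at (90.00, 139.00).
ΣA = 6620.00 mm²
ΣAx_c = (3380.00)(90.00) + (3240.00)(90.00) = 595800.00 mm³
ΣAy_c = (3380.00)(65.00) + (3240.00)(139.00) = 670060.00 mm³
x_c = 595800.00 / 6620.00 = 90.00 mm
y_c = 670060.00 / 6620.00 = 101.22 mm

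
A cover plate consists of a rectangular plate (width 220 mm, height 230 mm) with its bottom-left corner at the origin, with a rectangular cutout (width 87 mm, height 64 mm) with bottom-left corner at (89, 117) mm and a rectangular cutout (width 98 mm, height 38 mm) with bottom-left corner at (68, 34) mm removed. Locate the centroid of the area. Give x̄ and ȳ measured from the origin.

plate: A = 220 × 230 = 50600.00, centroid at (110.00, 115.00).
hole 1: A = −(87 × 64) = -5568.00, centroid at (132.50, 149.00).
hole 2: A = −(98 × 38) = -3724.00, centroid at (117.00, 53.00).
ΣA = 41308.00 mm², ΣAx̄ = 4392532.00 mm³, ΣAȳ = 4791996.00 mm³.
x̄ = 4392532.00/41308.00 = 106.34 mm; ȳ = 4791996.00/41308.00 = 116.01 mm.

x̄ = 106.34 mm, ȳ = 116.01 mm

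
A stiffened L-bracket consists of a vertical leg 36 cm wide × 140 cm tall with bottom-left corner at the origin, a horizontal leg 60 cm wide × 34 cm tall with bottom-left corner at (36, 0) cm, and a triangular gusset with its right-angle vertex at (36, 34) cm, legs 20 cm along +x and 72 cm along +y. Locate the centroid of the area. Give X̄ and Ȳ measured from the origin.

X̄ = 32.83 cm, Ȳ = 55.03 cm

vertical leg: A = 36 × 140 = 5040.00, centroid at (18.00, 70.00).
horizontal leg: A = 60 × 34 = 2040.00, centroid at (66.00, 17.00).
gusset: A = ½·20·72 = 720.00, centroid at (42.67, 58.00).
ΣA = 7800.00 cm², ΣAX̄ = 256080.00 cm³, ΣAȲ = 429240.00 cm³.
X̄ = 256080.00/7800.00 = 32.83 cm; Ȳ = 429240.00/7800.00 = 55.03 cm.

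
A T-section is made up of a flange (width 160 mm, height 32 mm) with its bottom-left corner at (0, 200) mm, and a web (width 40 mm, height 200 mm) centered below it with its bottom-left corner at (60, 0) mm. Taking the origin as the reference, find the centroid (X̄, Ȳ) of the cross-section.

web: A = 40 × 200 = 8000.00, centroid at (80.00, 100.00).
flange: A = 160 × 32 = 5120.00, centroid at (80.00, 216.00).
ΣA = 13120.00 mm², ΣAX̄ = 1049600.00 mm³, ΣAȲ = 1905920.00 mm³.
X̄ = 1049600.00/13120.00 = 80.00 mm; Ȳ = 1905920.00/13120.00 = 145.27 mm.

X̄ = 80.00 mm, Ȳ = 145.27 mm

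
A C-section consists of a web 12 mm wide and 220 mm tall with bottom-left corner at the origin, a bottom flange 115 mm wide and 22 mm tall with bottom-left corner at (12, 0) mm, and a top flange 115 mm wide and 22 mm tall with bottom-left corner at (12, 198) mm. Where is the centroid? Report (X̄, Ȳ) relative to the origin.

web: A = 12 × 220 = 2640.00, centroid at (6.00, 110.00).
bottom flange: A = 115 × 22 = 2530.00, centroid at (69.50, 11.00).
top flange: A = 115 × 22 = 2530.00, centroid at (69.50, 209.00).
ΣA = 7700.00 mm²
ΣAX̄ = (2640.00)(6.00) + (2530.00)(69.50) + (2530.00)(69.50) = 367510.00 mm³
ΣAȲ = (2640.00)(110.00) + (2530.00)(11.00) + (2530.00)(209.00) = 847000.00 mm³
X̄ = 367510.00 / 7700.00 = 47.73 mm
Ȳ = 847000.00 / 7700.00 = 110.00 mm

X̄ = 47.73 mm, Ȳ = 110.00 mm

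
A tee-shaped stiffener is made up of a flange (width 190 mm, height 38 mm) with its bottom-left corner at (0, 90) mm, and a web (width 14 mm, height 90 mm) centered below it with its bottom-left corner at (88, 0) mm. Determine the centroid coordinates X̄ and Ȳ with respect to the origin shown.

Part | A | x̄ᵢ | ȳᵢ | A·x̄ᵢ | A·ȳᵢ
web | 1260.00 | 95.00 | 45.00 | 119700.00 | 56700.00
flange | 7220.00 | 95.00 | 109.00 | 685900.00 | 786980.00
Σ | 8480.00 |  |  | 805600.00 | 843680.00
X̄ = 805600.00 / 8480.00 = 95.00 mm
Ȳ = 843680.00 / 8480.00 = 99.49 mm

X̄ = 95.00 mm, Ȳ = 99.49 mm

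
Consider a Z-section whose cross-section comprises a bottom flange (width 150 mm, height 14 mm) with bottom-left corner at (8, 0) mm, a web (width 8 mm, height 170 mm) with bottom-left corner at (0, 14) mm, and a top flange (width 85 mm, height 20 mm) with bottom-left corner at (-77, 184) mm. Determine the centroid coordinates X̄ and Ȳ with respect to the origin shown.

X̄ = 23.47 mm, Ȳ = 92.86 mm

bottom flange: A = 150 × 14 = 2100.00, centroid at (83.00, 7.00).
web: A = 8 × 170 = 1360.00, centroid at (4.00, 99.00).
top flange: A = 85 × 20 = 1700.00, centroid at (-34.50, 194.00).
ΣA = 5160.00 mm²
ΣAX̄ = (2100.00)(83.00) + (1360.00)(4.00) + (1700.00)(-34.50) = 121090.00 mm³
ΣAȲ = (2100.00)(7.00) + (1360.00)(99.00) + (1700.00)(194.00) = 479140.00 mm³
X̄ = 121090.00 / 5160.00 = 23.47 mm
Ȳ = 479140.00 / 5160.00 = 92.86 mm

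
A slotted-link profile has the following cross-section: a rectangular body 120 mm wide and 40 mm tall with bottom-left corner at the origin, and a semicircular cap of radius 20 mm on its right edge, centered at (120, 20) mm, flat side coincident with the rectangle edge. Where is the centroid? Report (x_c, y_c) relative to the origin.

x_c = 67.93 mm, y_c = 20.00 mm

rectangular body: A = 120 × 40 = 4800.00, centroid at (60.00, 20.00).
semicircular end: A = ½π·20² = 628.32, centroid at (128.49, 20.00).
ΣA = 5428.32 mm², ΣAx_c = 368731.56 mm³, ΣAy_c = 108566.37 mm³.
x_c = 368731.56/5428.32 = 67.93 mm; y_c = 108566.37/5428.32 = 20.00 mm.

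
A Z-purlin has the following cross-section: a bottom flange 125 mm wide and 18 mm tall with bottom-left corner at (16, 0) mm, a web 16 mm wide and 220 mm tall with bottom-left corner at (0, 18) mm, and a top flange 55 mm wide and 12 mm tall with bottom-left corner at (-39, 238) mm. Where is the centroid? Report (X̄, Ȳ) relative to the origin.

X̄ = 30.67 mm, Ȳ = 98.27 mm

bottom flange: A = 125 × 18 = 2250.00, centroid at (78.50, 9.00).
web: A = 16 × 220 = 3520.00, centroid at (8.00, 128.00).
top flange: A = 55 × 12 = 660.00, centroid at (-11.50, 244.00).
ΣA = 6430.00 mm²
ΣAX̄ = (2250.00)(78.50) + (3520.00)(8.00) + (660.00)(-11.50) = 197195.00 mm³
ΣAȲ = (2250.00)(9.00) + (3520.00)(128.00) + (660.00)(244.00) = 631850.00 mm³
X̄ = 197195.00 / 6430.00 = 30.67 mm
Ȳ = 631850.00 / 6430.00 = 98.27 mm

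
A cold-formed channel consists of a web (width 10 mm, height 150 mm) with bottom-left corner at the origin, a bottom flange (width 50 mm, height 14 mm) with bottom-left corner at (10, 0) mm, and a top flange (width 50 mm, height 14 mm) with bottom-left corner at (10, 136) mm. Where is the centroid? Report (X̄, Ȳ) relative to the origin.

Part | A | x̄ᵢ | ȳᵢ | A·x̄ᵢ | A·ȳᵢ
web | 1500.00 | 5.00 | 75.00 | 7500.00 | 112500.00
bottom flange | 700.00 | 35.00 | 7.00 | 24500.00 | 4900.00
top flange | 700.00 | 35.00 | 143.00 | 24500.00 | 100100.00
Σ | 2900.00 |  |  | 56500.00 | 217500.00
X̄ = 56500.00 / 2900.00 = 19.48 mm
Ȳ = 217500.00 / 2900.00 = 75.00 mm

X̄ = 19.48 mm, Ȳ = 75.00 mm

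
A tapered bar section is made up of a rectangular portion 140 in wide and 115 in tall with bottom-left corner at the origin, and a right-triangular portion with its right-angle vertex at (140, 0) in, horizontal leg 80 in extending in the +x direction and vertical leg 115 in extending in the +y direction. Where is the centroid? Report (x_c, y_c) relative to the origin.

rectangular portion: A = 140 × 115 = 16100.00, centroid at (70.00, 57.50).
triangular portion: A = ½·80·115 = 4600.00, centroid at (166.67, 38.33).
ΣA = 20700.00 in²
ΣAx_c = (16100.00)(70.00) + (4600.00)(166.67) = 1893666.67 in³
ΣAy_c = (16100.00)(57.50) + (4600.00)(38.33) = 1102083.33 in³
x_c = 1893666.67 / 20700.00 = 91.48 in
y_c = 1102083.33 / 20700.00 = 53.24 in

x_c = 91.48 in, y_c = 53.24 in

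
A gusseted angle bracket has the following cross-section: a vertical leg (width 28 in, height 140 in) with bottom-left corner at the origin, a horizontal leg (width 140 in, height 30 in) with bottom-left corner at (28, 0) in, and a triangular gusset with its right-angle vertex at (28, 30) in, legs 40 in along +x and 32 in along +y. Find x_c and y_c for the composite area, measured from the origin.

x_c = 56.27 in, y_c = 41.49 in

vertical leg: A = 28 × 140 = 3920.00, centroid at (14.00, 70.00).
horizontal leg: A = 140 × 30 = 4200.00, centroid at (98.00, 15.00).
gusset: A = ½·40·32 = 640.00, centroid at (41.33, 40.67).
ΣA = 8760.00 in², ΣAx_c = 492933.33 in³, ΣAy_c = 363426.67 in³.
x_c = 492933.33/8760.00 = 56.27 in; y_c = 363426.67/8760.00 = 41.49 in.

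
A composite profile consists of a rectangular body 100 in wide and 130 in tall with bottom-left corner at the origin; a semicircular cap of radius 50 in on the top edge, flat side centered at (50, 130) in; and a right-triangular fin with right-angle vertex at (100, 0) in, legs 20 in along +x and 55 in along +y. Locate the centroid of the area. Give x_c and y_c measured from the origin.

Part | A | x̄ᵢ | ȳᵢ | A·x̄ᵢ | A·ȳᵢ
rectangular body | 13000.00 | 50.00 | 65.00 | 650000.00 | 845000.00
semicircular top | 3926.99 | 50.00 | 151.22 | 196349.54 | 593842.14
triangular fin | 550.00 | 106.67 | 18.33 | 58666.67 | 10083.33
Σ | 17476.99 |  |  | 905016.21 | 1448925.47
x_c = 905016.21 / 17476.99 = 51.78 in
y_c = 1448925.47 / 17476.99 = 82.90 in

x_c = 51.78 in, y_c = 82.90 in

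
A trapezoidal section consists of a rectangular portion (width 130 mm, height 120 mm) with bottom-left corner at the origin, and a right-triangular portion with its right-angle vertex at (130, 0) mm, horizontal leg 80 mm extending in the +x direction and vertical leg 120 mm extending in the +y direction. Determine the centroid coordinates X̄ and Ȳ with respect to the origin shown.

rectangular portion: A = 130 × 120 = 15600.00, centroid at (65.00, 60.00).
triangular portion: A = ½·80·120 = 4800.00, centroid at (156.67, 40.00).
ΣA = 20400.00 mm², ΣAX̄ = 1766000.00 mm³, ΣAȲ = 1128000.00 mm³.
X̄ = 1766000.00/20400.00 = 86.57 mm; Ȳ = 1128000.00/20400.00 = 55.29 mm.

X̄ = 86.57 mm, Ȳ = 55.29 mm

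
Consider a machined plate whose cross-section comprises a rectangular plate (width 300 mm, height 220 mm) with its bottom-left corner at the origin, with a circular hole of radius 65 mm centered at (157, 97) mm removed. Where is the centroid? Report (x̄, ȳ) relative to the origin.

plate: A = 300 × 220 = 66000.00, centroid at (150.00, 110.00).
hole: A = −π·65² = -13273.23, centroid at (157.00, 97.00).
ΣA = 52726.77 mm²
ΣAx̄ = (66000.00)(150.00) + (-13273.23)(157.00) = 7816103.05 mm³
ΣAȳ = (66000.00)(110.00) + (-13273.23)(97.00) = 5972496.79 mm³
x̄ = 7816103.05 / 52726.77 = 148.24 mm
ȳ = 5972496.79 / 52726.77 = 113.27 mm

x̄ = 148.24 mm, ȳ = 113.27 mm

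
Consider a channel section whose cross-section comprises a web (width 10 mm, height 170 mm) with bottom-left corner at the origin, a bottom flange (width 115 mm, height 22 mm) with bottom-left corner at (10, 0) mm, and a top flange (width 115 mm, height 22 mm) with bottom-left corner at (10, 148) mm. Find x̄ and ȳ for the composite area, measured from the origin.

web: A = 10 × 170 = 1700.00, centroid at (5.00, 85.00).
bottom flange: A = 115 × 22 = 2530.00, centroid at (67.50, 11.00).
top flange: A = 115 × 22 = 2530.00, centroid at (67.50, 159.00).
ΣA = 6760.00 mm²
ΣAx̄ = (1700.00)(5.00) + (2530.00)(67.50) + (2530.00)(67.50) = 350050.00 mm³
ΣAȳ = (1700.00)(85.00) + (2530.00)(11.00) + (2530.00)(159.00) = 574600.00 mm³
x̄ = 350050.00 / 6760.00 = 51.78 mm
ȳ = 574600.00 / 6760.00 = 85.00 mm

x̄ = 51.78 mm, ȳ = 85.00 mm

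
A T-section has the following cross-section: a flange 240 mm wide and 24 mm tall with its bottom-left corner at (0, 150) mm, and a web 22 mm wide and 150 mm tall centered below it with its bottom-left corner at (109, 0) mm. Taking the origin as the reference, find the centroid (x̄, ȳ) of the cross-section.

Part | A | x̄ᵢ | ȳᵢ | A·x̄ᵢ | A·ȳᵢ
web | 3300.00 | 120.00 | 75.00 | 396000.00 | 247500.00
flange | 5760.00 | 120.00 | 162.00 | 691200.00 | 933120.00
Σ | 9060.00 |  |  | 1087200.00 | 1180620.00
x̄ = 1087200.00 / 9060.00 = 120.00 mm
ȳ = 1180620.00 / 9060.00 = 130.31 mm

x̄ = 120.00 mm, ȳ = 130.31 mm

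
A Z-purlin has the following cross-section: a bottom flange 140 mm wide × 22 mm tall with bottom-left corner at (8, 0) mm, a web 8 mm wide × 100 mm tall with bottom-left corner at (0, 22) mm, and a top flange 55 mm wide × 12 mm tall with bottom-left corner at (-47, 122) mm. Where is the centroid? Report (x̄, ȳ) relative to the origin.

Part | A | x̄ᵢ | ȳᵢ | A·x̄ᵢ | A·ȳᵢ
bottom flange | 3080.00 | 78.00 | 11.00 | 240240.00 | 33880.00
web | 800.00 | 4.00 | 72.00 | 3200.00 | 57600.00
top flange | 660.00 | -19.50 | 128.00 | -12870.00 | 84480.00
Σ | 4540.00 |  |  | 230570.00 | 175960.00
x̄ = 230570.00 / 4540.00 = 50.79 mm
ȳ = 175960.00 / 4540.00 = 38.76 mm

x̄ = 50.79 mm, ȳ = 38.76 mm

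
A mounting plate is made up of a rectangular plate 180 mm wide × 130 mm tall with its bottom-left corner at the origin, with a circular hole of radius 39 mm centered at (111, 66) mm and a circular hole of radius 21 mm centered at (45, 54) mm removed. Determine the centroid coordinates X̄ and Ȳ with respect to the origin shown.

plate: A = 180 × 130 = 23400.00, centroid at (90.00, 65.00).
hole 1: A = −π·39² = -4778.36, centroid at (111.00, 66.00).
hole 2: A = −π·21² = -1385.44, centroid at (45.00, 54.00).
ΣA = 17236.20 mm², ΣAX̄ = 1513256.86 mm³, ΣAȲ = 1130814.19 mm³.
X̄ = 1513256.86/17236.20 = 87.80 mm; Ȳ = 1130814.19/17236.20 = 65.61 mm.

X̄ = 87.80 mm, Ȳ = 65.61 mm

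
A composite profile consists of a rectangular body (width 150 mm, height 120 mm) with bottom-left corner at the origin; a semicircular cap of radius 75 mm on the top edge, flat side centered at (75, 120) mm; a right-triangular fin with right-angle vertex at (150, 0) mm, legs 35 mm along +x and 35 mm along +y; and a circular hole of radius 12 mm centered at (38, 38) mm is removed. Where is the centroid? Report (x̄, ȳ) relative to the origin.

Part | A | x̄ᵢ | ȳᵢ | A·x̄ᵢ | A·ȳᵢ
rectangular body | 18000.00 | 75.00 | 60.00 | 1350000.00 | 1080000.00
semicircular top | 8835.73 | 75.00 | 151.83 | 662679.70 | 1341537.52
triangular fin | 612.50 | 161.67 | 11.67 | 99020.83 | 7145.83
hole | -452.39 | 38.00 | 38.00 | -17190.80 | -17190.80
Σ | 26995.84 |  |  | 2094509.74 | 2411492.56
x̄ = 2094509.74 / 26995.84 = 77.59 mm
ȳ = 2411492.56 / 26995.84 = 89.33 mm

x̄ = 77.59 mm, ȳ = 89.33 mm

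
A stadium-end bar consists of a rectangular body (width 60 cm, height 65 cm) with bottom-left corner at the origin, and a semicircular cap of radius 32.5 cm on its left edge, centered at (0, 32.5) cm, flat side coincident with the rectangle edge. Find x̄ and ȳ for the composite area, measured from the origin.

Part | A | x̄ᵢ | ȳᵢ | A·x̄ᵢ | A·ȳᵢ
rectangular body | 3900.00 | 30.00 | 32.50 | 117000.00 | 126750.00
semicircular end | 1659.15 | -13.79 | 32.50 | -22885.42 | 53922.49
Σ | 5559.15 |  |  | 94114.58 | 180672.49
x̄ = 94114.58 / 5559.15 = 16.93 cm
ȳ = 180672.49 / 5559.15 = 32.50 cm

x̄ = 16.93 cm, ȳ = 32.50 cm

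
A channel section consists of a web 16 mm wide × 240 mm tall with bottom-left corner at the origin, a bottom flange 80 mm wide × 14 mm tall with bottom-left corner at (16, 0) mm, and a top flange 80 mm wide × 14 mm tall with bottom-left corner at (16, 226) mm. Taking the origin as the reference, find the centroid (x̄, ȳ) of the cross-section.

web: A = 16 × 240 = 3840.00, centroid at (8.00, 120.00).
bottom flange: A = 80 × 14 = 1120.00, centroid at (56.00, 7.00).
top flange: A = 80 × 14 = 1120.00, centroid at (56.00, 233.00).
ΣA = 6080.00 mm²
ΣAx̄ = (3840.00)(8.00) + (1120.00)(56.00) + (1120.00)(56.00) = 156160.00 mm³
ΣAȳ = (3840.00)(120.00) + (1120.00)(7.00) + (1120.00)(233.00) = 729600.00 mm³
x̄ = 156160.00 / 6080.00 = 25.68 mm
ȳ = 729600.00 / 6080.00 = 120.00 mm

x̄ = 25.68 mm, ȳ = 120.00 mm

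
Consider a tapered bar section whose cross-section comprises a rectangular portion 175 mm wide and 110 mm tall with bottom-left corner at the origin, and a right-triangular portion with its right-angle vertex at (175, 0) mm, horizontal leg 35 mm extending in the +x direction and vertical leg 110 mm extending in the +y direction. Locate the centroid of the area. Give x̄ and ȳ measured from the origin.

x̄ = 96.52 mm, ȳ = 53.33 mm

rectangular portion: A = 175 × 110 = 19250.00, centroid at (87.50, 55.00).
triangular portion: A = ½·35·110 = 1925.00, centroid at (186.67, 36.67).
ΣA = 21175.00 mm²
ΣAx̄ = (19250.00)(87.50) + (1925.00)(186.67) = 2043708.33 mm³
ΣAȳ = (19250.00)(55.00) + (1925.00)(36.67) = 1129333.33 mm³
x̄ = 2043708.33 / 21175.00 = 96.52 mm
ȳ = 1129333.33 / 21175.00 = 53.33 mm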